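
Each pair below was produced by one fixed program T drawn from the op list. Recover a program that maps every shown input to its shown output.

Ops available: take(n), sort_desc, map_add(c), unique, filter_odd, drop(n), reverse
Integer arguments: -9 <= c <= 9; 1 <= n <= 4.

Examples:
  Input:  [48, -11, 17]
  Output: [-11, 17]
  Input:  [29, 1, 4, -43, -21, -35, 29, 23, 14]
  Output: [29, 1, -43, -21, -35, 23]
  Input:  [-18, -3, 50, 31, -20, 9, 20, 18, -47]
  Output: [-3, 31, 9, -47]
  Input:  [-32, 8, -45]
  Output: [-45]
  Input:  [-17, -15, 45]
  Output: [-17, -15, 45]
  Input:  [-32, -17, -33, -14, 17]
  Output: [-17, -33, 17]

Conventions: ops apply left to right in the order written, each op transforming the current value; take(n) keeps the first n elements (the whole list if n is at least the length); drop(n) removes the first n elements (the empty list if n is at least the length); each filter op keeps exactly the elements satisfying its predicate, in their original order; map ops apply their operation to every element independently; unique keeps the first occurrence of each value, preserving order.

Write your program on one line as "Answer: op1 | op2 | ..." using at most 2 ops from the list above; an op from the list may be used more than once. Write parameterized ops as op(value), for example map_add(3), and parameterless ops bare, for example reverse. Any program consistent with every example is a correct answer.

unique | filter_odd

Check, running the answer program on each example:
  [48, -11, 17] -> [48, -11, 17] -> [-11, 17]
  [29, 1, 4, -43, -21, -35, 29, 23, 14] -> [29, 1, 4, -43, -21, -35, 23, 14] -> [29, 1, -43, -21, -35, 23]
  [-18, -3, 50, 31, -20, 9, 20, 18, -47] -> [-18, -3, 50, 31, -20, 9, 20, 18, -47] -> [-3, 31, 9, -47]
  [-32, 8, -45] -> [-32, 8, -45] -> [-45]
  [-17, -15, 45] -> [-17, -15, 45] -> [-17, -15, 45]
  [-32, -17, -33, -14, 17] -> [-32, -17, -33, -14, 17] -> [-17, -33, 17]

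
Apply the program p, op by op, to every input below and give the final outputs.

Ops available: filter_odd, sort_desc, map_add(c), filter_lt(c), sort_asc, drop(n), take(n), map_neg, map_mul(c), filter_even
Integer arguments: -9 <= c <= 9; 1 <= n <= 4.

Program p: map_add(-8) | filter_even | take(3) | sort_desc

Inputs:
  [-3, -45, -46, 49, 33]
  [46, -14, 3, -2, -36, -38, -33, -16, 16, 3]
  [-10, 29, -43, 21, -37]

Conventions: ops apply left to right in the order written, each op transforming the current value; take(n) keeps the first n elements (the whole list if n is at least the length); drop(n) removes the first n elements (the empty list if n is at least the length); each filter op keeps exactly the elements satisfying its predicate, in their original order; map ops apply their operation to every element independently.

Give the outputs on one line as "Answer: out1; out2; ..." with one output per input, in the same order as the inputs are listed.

[-54]; [38, -10, -22]; [-18]

Execution, op by op:
  [-3, -45, -46, 49, 33] -> [-11, -53, -54, 41, 25] -> [-54] -> [-54] -> [-54]
  [46, -14, 3, -2, -36, -38, -33, -16, 16, 3] -> [38, -22, -5, -10, -44, -46, -41, -24, 8, -5] -> [38, -22, -10, -44, -46, -24, 8] -> [38, -22, -10] -> [38, -10, -22]
  [-10, 29, -43, 21, -37] -> [-18, 21, -51, 13, -45] -> [-18] -> [-18] -> [-18]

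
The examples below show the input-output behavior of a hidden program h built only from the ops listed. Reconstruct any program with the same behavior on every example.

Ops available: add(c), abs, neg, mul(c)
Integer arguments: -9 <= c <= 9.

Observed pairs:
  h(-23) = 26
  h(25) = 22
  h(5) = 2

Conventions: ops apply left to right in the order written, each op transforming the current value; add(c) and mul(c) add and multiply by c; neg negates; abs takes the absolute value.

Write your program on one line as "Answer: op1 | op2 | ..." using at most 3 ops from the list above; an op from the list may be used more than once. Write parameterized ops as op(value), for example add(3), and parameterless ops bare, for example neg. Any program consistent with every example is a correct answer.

add(-3) | abs

Check, running the answer program on each example:
  -23 -> -26 -> 26
  25 -> 22 -> 22
  5 -> 2 -> 2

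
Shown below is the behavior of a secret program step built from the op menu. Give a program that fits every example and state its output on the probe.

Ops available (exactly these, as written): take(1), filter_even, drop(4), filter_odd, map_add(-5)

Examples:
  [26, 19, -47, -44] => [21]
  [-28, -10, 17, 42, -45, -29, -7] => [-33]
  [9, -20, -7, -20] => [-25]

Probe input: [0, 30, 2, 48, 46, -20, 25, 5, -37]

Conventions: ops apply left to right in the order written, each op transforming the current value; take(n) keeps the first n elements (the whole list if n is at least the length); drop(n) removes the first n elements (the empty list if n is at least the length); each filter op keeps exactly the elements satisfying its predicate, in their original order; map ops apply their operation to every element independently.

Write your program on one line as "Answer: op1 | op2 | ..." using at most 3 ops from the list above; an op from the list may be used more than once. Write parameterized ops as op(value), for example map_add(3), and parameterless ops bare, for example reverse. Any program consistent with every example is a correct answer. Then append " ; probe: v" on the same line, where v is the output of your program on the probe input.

filter_even | take(1) | map_add(-5) ; probe: [-5]

Check, running the answer program on each example:
  [26, 19, -47, -44] -> [26, -44] -> [26] -> [21]
  [-28, -10, 17, 42, -45, -29, -7] -> [-28, -10, 42] -> [-28] -> [-33]
  [9, -20, -7, -20] -> [-20, -20] -> [-20] -> [-25]
  probe: [0, 30, 2, 48, 46, -20, 25, 5, -37] -> [0, 30, 2, 48, 46, -20] -> [0] -> [-5]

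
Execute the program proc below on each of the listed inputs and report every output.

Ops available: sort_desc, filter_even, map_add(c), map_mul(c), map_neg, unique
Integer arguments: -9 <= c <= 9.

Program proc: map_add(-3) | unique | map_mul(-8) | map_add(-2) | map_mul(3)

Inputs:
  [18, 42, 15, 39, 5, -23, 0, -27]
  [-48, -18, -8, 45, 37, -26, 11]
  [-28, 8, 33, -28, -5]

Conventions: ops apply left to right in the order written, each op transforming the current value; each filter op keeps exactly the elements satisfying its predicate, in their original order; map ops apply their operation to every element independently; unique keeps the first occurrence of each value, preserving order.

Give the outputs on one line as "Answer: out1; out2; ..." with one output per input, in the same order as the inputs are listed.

[-366, -942, -294, -870, -54, 618, 66, 714]; [1218, 498, 258, -1014, -822, 690, -198]; [738, -126, -726, 186]

Execution, op by op:
  [18, 42, 15, 39, 5, -23, 0, -27] -> [15, 39, 12, 36, 2, -26, -3, -30] -> [15, 39, 12, 36, 2, -26, -3, -30] -> [-120, -312, -96, -288, -16, 208, 24, 240] -> [-122, -314, -98, -290, -18, 206, 22, 238] -> [-366, -942, -294, -870, -54, 618, 66, 714]
  [-48, -18, -8, 45, 37, -26, 11] -> [-51, -21, -11, 42, 34, -29, 8] -> [-51, -21, -11, 42, 34, -29, 8] -> [408, 168, 88, -336, -272, 232, -64] -> [406, 166, 86, -338, -274, 230, -66] -> [1218, 498, 258, -1014, -822, 690, -198]
  [-28, 8, 33, -28, -5] -> [-31, 5, 30, -31, -8] -> [-31, 5, 30, -8] -> [248, -40, -240, 64] -> [246, -42, -242, 62] -> [738, -126, -726, 186]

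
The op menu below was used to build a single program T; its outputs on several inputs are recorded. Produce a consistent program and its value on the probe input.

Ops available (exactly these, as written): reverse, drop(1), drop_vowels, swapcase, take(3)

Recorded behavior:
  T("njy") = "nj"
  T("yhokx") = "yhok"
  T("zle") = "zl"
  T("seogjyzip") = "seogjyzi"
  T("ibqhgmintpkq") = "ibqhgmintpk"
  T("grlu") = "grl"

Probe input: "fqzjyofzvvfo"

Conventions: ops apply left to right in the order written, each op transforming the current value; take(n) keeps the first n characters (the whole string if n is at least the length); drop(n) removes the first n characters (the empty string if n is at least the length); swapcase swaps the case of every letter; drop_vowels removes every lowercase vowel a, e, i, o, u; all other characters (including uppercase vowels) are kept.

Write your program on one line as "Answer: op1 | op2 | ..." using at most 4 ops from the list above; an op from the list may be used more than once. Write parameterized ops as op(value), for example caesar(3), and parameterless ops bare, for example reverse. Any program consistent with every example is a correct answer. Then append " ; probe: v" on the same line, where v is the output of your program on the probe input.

reverse | drop(1) | reverse ; probe: "fqzjyofzvvf"

Check, running the answer program on each example:
  "njy" -> "yjn" -> "jn" -> "nj"
  "yhokx" -> "xkohy" -> "kohy" -> "yhok"
  "zle" -> "elz" -> "lz" -> "zl"
  "seogjyzip" -> "pizyjgoes" -> "izyjgoes" -> "seogjyzi"
  "ibqhgmintpkq" -> "qkptnimghqbi" -> "kptnimghqbi" -> "ibqhgmintpk"
  "grlu" -> "ulrg" -> "lrg" -> "grl"
  probe: "fqzjyofzvvfo" -> "ofvvzfoyjzqf" -> "fvvzfoyjzqf" -> "fqzjyofzvvf"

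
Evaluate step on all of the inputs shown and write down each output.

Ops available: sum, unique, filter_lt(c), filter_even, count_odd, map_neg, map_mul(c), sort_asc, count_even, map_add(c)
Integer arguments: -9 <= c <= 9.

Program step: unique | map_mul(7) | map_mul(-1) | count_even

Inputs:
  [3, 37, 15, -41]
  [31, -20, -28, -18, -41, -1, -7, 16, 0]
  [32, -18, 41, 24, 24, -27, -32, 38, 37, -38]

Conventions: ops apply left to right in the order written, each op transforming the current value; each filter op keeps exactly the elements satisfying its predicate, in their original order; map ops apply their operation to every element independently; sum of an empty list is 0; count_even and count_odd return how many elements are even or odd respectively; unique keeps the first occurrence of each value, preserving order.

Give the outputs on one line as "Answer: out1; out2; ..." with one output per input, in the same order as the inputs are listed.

Execution, op by op:
  [3, 37, 15, -41] -> [3, 37, 15, -41] -> [21, 259, 105, -287] -> [-21, -259, -105, 287] -> 0
  [31, -20, -28, -18, -41, -1, -7, 16, 0] -> [31, -20, -28, -18, -41, -1, -7, 16, 0] -> [217, -140, -196, -126, -287, -7, -49, 112, 0] -> [-217, 140, 196, 126, 287, 7, 49, -112, 0] -> 5
  [32, -18, 41, 24, 24, -27, -32, 38, 37, -38] -> [32, -18, 41, 24, -27, -32, 38, 37, -38] -> [224, -126, 287, 168, -189, -224, 266, 259, -266] -> [-224, 126, -287, -168, 189, 224, -266, -259, 266] -> 6

0; 5; 6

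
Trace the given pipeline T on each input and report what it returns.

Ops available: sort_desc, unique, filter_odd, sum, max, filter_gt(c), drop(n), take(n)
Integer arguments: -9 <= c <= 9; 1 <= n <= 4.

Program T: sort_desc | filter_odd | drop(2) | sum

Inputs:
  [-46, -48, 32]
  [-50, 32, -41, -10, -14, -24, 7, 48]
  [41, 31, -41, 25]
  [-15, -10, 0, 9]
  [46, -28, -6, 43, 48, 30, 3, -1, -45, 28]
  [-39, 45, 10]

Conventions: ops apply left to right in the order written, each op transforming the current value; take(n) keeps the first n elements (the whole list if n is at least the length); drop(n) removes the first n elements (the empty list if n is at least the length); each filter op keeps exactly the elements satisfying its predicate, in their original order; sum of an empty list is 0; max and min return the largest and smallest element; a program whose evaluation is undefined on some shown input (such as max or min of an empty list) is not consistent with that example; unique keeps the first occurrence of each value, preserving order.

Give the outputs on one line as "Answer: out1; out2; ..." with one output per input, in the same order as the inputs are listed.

Execution, op by op:
  [-46, -48, 32] -> [32, -46, -48] -> [] -> [] -> 0
  [-50, 32, -41, -10, -14, -24, 7, 48] -> [48, 32, 7, -10, -14, -24, -41, -50] -> [7, -41] -> [] -> 0
  [41, 31, -41, 25] -> [41, 31, 25, -41] -> [41, 31, 25, -41] -> [25, -41] -> -16
  [-15, -10, 0, 9] -> [9, 0, -10, -15] -> [9, -15] -> [] -> 0
  [46, -28, -6, 43, 48, 30, 3, -1, -45, 28] -> [48, 46, 43, 30, 28, 3, -1, -6, -28, -45] -> [43, 3, -1, -45] -> [-1, -45] -> -46
  [-39, 45, 10] -> [45, 10, -39] -> [45, -39] -> [] -> 0

0; 0; -16; 0; -46; 0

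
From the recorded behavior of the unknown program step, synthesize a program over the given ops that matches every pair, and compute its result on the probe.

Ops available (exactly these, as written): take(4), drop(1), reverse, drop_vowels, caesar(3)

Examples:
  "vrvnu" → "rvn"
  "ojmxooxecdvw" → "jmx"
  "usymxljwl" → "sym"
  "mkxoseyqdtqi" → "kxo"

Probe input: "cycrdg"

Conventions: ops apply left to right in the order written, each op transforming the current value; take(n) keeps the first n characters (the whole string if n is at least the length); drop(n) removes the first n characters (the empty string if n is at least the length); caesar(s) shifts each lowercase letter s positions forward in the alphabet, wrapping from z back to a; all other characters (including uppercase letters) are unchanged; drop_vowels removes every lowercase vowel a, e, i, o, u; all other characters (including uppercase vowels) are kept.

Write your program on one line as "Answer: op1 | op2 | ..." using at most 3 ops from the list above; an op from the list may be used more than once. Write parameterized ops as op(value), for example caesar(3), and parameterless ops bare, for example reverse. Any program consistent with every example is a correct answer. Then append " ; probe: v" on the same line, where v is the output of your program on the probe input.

take(4) | drop(1) ; probe: "ycr"

Check, running the answer program on each example:
  "vrvnu" -> "vrvn" -> "rvn"
  "ojmxooxecdvw" -> "ojmx" -> "jmx"
  "usymxljwl" -> "usym" -> "sym"
  "mkxoseyqdtqi" -> "mkxo" -> "kxo"
  probe: "cycrdg" -> "cycr" -> "ycr"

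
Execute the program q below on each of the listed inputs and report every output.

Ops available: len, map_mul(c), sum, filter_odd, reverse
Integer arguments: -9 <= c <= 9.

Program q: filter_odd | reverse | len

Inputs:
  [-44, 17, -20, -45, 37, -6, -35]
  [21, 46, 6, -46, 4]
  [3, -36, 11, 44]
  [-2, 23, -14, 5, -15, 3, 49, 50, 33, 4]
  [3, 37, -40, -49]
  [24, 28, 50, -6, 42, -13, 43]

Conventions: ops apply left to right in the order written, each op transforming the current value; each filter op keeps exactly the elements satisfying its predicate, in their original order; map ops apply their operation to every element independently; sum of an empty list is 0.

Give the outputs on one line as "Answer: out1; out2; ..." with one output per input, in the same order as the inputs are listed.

4; 1; 2; 6; 3; 2

Execution, op by op:
  [-44, 17, -20, -45, 37, -6, -35] -> [17, -45, 37, -35] -> [-35, 37, -45, 17] -> 4
  [21, 46, 6, -46, 4] -> [21] -> [21] -> 1
  [3, -36, 11, 44] -> [3, 11] -> [11, 3] -> 2
  [-2, 23, -14, 5, -15, 3, 49, 50, 33, 4] -> [23, 5, -15, 3, 49, 33] -> [33, 49, 3, -15, 5, 23] -> 6
  [3, 37, -40, -49] -> [3, 37, -49] -> [-49, 37, 3] -> 3
  [24, 28, 50, -6, 42, -13, 43] -> [-13, 43] -> [43, -13] -> 2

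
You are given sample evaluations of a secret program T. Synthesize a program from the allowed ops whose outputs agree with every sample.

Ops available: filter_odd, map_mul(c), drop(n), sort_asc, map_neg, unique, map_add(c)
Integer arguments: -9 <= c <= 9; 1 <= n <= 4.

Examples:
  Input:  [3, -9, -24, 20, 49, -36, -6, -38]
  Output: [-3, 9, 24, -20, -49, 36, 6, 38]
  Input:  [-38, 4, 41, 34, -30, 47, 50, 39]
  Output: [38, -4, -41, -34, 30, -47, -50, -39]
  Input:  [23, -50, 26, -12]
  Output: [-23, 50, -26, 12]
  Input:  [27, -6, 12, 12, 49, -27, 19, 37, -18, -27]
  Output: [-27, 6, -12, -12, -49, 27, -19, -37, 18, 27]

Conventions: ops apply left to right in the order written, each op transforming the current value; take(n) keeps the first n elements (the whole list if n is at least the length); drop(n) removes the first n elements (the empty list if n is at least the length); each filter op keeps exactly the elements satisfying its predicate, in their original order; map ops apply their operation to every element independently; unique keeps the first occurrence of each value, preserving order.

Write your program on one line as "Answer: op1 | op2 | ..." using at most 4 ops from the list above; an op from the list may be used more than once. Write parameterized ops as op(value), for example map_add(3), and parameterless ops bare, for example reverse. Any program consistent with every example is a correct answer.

map_add(9) | map_neg | map_add(9)

Check, running the answer program on each example:
  [3, -9, -24, 20, 49, -36, -6, -38] -> [12, 0, -15, 29, 58, -27, 3, -29] -> [-12, 0, 15, -29, -58, 27, -3, 29] -> [-3, 9, 24, -20, -49, 36, 6, 38]
  [-38, 4, 41, 34, -30, 47, 50, 39] -> [-29, 13, 50, 43, -21, 56, 59, 48] -> [29, -13, -50, -43, 21, -56, -59, -48] -> [38, -4, -41, -34, 30, -47, -50, -39]
  [23, -50, 26, -12] -> [32, -41, 35, -3] -> [-32, 41, -35, 3] -> [-23, 50, -26, 12]
  [27, -6, 12, 12, 49, -27, 19, 37, -18, -27] -> [36, 3, 21, 21, 58, -18, 28, 46, -9, -18] -> [-36, -3, -21, -21, -58, 18, -28, -46, 9, 18] -> [-27, 6, -12, -12, -49, 27, -19, -37, 18, 27]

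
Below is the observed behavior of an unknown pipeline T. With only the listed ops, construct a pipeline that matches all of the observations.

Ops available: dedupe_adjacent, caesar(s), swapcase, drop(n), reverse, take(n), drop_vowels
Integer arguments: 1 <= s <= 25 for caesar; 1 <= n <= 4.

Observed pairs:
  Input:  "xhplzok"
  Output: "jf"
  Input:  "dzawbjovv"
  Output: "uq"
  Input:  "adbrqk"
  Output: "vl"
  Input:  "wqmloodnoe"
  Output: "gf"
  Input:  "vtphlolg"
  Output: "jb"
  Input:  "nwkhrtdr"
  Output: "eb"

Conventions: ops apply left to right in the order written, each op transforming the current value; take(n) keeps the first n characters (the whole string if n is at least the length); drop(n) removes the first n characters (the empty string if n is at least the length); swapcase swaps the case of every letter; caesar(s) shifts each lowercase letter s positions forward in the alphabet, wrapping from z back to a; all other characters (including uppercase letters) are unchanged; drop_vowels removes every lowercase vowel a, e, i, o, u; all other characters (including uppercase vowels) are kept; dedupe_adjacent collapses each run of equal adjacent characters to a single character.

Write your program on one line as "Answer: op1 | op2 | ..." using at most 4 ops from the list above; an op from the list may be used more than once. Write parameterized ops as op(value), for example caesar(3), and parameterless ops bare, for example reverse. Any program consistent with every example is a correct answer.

drop(2) | take(2) | caesar(20)

Check, running the answer program on each example:
  "xhplzok" -> "plzok" -> "pl" -> "jf"
  "dzawbjovv" -> "awbjovv" -> "aw" -> "uq"
  "adbrqk" -> "brqk" -> "br" -> "vl"
  "wqmloodnoe" -> "mloodnoe" -> "ml" -> "gf"
  "vtphlolg" -> "phlolg" -> "ph" -> "jb"
  "nwkhrtdr" -> "khrtdr" -> "kh" -> "eb"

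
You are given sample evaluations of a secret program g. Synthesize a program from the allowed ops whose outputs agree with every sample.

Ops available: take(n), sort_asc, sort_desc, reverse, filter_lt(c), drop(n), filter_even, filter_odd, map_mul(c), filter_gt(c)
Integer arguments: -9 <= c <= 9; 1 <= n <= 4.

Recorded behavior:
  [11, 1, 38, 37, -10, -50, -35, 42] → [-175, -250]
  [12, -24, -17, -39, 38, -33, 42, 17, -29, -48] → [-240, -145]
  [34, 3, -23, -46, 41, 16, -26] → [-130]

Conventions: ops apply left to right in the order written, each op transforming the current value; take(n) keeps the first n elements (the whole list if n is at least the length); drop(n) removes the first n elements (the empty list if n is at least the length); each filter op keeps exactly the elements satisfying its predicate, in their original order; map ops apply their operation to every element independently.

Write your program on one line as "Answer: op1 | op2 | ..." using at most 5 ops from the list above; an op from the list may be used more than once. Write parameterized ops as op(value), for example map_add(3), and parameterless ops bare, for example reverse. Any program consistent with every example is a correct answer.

reverse | take(3) | map_mul(5) | filter_lt(9)

Check, running the answer program on each example:
  [11, 1, 38, 37, -10, -50, -35, 42] -> [42, -35, -50, -10, 37, 38, 1, 11] -> [42, -35, -50] -> [210, -175, -250] -> [-175, -250]
  [12, -24, -17, -39, 38, -33, 42, 17, -29, -48] -> [-48, -29, 17, 42, -33, 38, -39, -17, -24, 12] -> [-48, -29, 17] -> [-240, -145, 85] -> [-240, -145]
  [34, 3, -23, -46, 41, 16, -26] -> [-26, 16, 41, -46, -23, 3, 34] -> [-26, 16, 41] -> [-130, 80, 205] -> [-130]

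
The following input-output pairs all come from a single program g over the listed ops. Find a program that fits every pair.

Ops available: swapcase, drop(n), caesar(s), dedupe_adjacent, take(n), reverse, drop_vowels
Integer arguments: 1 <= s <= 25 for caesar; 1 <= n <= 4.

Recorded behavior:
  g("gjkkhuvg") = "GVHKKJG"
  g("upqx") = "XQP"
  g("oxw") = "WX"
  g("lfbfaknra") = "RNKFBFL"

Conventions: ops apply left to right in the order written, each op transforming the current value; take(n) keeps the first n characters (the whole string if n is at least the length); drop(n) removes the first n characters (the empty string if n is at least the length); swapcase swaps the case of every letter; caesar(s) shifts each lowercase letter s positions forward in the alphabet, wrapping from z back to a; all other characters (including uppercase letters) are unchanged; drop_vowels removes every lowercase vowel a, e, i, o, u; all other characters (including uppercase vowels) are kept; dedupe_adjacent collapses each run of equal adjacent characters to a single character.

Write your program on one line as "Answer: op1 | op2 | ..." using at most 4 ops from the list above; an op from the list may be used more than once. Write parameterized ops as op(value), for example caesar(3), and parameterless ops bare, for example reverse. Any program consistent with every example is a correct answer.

reverse | drop_vowels | swapcase

Check, running the answer program on each example:
  "gjkkhuvg" -> "gvuhkkjg" -> "gvhkkjg" -> "GVHKKJG"
  "upqx" -> "xqpu" -> "xqp" -> "XQP"
  "oxw" -> "wxo" -> "wx" -> "WX"
  "lfbfaknra" -> "arnkafbfl" -> "rnkfbfl" -> "RNKFBFL"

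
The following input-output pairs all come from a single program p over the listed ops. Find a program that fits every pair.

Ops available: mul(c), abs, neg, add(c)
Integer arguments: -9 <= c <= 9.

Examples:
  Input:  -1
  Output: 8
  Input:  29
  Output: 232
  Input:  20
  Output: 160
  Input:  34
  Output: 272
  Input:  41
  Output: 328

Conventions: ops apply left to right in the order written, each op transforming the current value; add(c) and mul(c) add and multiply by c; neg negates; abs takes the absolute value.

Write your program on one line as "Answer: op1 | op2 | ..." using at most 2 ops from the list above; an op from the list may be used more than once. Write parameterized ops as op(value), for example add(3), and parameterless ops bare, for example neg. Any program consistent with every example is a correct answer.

abs | mul(8)

Check, running the answer program on each example:
  -1 -> 1 -> 8
  29 -> 29 -> 232
  20 -> 20 -> 160
  34 -> 34 -> 272
  41 -> 41 -> 328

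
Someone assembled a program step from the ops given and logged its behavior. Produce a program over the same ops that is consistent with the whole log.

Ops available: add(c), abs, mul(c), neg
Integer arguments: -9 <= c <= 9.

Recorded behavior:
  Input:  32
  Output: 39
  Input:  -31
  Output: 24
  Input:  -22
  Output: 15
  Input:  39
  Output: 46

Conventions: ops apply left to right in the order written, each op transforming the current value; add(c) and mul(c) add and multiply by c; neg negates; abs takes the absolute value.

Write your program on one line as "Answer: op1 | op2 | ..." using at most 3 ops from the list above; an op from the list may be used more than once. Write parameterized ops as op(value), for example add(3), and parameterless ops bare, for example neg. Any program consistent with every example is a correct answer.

add(7) | abs

Check, running the answer program on each example:
  32 -> 39 -> 39
  -31 -> -24 -> 24
  -22 -> -15 -> 15
  39 -> 46 -> 46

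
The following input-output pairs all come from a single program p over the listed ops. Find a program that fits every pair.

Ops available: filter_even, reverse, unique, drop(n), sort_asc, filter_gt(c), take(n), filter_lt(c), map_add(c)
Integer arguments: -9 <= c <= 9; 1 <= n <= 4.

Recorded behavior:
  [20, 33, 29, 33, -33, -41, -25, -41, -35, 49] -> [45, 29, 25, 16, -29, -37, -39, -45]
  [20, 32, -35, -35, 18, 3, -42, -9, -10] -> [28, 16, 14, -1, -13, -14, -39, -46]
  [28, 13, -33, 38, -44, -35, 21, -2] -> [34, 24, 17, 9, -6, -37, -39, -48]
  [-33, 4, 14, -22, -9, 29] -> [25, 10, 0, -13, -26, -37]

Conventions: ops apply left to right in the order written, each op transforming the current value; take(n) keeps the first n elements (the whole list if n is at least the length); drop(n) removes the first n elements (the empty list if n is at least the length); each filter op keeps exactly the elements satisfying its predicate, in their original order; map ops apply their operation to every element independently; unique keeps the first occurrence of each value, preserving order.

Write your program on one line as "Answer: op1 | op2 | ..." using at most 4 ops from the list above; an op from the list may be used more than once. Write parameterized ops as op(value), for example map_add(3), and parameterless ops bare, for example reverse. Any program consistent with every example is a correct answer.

map_add(-4) | sort_asc | unique | reverse

Check, running the answer program on each example:
  [20, 33, 29, 33, -33, -41, -25, -41, -35, 49] -> [16, 29, 25, 29, -37, -45, -29, -45, -39, 45] -> [-45, -45, -39, -37, -29, 16, 25, 29, 29, 45] -> [-45, -39, -37, -29, 16, 25, 29, 45] -> [45, 29, 25, 16, -29, -37, -39, -45]
  [20, 32, -35, -35, 18, 3, -42, -9, -10] -> [16, 28, -39, -39, 14, -1, -46, -13, -14] -> [-46, -39, -39, -14, -13, -1, 14, 16, 28] -> [-46, -39, -14, -13, -1, 14, 16, 28] -> [28, 16, 14, -1, -13, -14, -39, -46]
  [28, 13, -33, 38, -44, -35, 21, -2] -> [24, 9, -37, 34, -48, -39, 17, -6] -> [-48, -39, -37, -6, 9, 17, 24, 34] -> [-48, -39, -37, -6, 9, 17, 24, 34] -> [34, 24, 17, 9, -6, -37, -39, -48]
  [-33, 4, 14, -22, -9, 29] -> [-37, 0, 10, -26, -13, 25] -> [-37, -26, -13, 0, 10, 25] -> [-37, -26, -13, 0, 10, 25] -> [25, 10, 0, -13, -26, -37]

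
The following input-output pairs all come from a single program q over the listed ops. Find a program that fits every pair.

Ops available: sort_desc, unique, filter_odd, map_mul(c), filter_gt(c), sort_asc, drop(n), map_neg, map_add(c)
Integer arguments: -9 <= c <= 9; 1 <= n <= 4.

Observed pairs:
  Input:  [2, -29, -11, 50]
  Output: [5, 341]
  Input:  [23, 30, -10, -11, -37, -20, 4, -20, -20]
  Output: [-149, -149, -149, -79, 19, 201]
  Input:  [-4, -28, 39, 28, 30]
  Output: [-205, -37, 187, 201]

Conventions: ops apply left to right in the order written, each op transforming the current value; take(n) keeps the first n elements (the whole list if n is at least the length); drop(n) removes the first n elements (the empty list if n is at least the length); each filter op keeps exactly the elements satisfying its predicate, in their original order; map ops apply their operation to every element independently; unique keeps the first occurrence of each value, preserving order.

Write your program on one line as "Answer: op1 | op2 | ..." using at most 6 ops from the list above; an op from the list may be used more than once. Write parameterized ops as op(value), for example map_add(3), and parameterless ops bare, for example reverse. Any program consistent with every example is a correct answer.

map_neg | map_mul(-7) | sort_asc | map_add(-9) | filter_odd

Check, running the answer program on each example:
  [2, -29, -11, 50] -> [-2, 29, 11, -50] -> [14, -203, -77, 350] -> [-203, -77, 14, 350] -> [-212, -86, 5, 341] -> [5, 341]
  [23, 30, -10, -11, -37, -20, 4, -20, -20] -> [-23, -30, 10, 11, 37, 20, -4, 20, 20] -> [161, 210, -70, -77, -259, -140, 28, -140, -140] -> [-259, -140, -140, -140, -77, -70, 28, 161, 210] -> [-268, -149, -149, -149, -86, -79, 19, 152, 201] -> [-149, -149, -149, -79, 19, 201]
  [-4, -28, 39, 28, 30] -> [4, 28, -39, -28, -30] -> [-28, -196, 273, 196, 210] -> [-196, -28, 196, 210, 273] -> [-205, -37, 187, 201, 264] -> [-205, -37, 187, 201]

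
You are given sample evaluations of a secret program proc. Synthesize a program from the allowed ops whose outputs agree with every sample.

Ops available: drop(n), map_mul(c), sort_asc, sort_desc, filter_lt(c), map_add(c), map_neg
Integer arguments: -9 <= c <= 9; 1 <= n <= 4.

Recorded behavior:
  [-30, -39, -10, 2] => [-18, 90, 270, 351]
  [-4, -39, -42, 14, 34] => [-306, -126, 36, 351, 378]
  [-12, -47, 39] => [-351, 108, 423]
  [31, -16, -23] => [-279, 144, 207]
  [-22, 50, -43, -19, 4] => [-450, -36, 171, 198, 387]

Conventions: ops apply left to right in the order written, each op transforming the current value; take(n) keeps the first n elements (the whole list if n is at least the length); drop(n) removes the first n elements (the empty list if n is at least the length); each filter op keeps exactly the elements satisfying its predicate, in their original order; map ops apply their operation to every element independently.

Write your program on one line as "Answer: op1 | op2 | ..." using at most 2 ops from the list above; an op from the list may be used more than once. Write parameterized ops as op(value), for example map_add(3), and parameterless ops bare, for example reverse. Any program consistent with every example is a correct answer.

map_mul(-9) | sort_asc

Check, running the answer program on each example:
  [-30, -39, -10, 2] -> [270, 351, 90, -18] -> [-18, 90, 270, 351]
  [-4, -39, -42, 14, 34] -> [36, 351, 378, -126, -306] -> [-306, -126, 36, 351, 378]
  [-12, -47, 39] -> [108, 423, -351] -> [-351, 108, 423]
  [31, -16, -23] -> [-279, 144, 207] -> [-279, 144, 207]
  [-22, 50, -43, -19, 4] -> [198, -450, 387, 171, -36] -> [-450, -36, 171, 198, 387]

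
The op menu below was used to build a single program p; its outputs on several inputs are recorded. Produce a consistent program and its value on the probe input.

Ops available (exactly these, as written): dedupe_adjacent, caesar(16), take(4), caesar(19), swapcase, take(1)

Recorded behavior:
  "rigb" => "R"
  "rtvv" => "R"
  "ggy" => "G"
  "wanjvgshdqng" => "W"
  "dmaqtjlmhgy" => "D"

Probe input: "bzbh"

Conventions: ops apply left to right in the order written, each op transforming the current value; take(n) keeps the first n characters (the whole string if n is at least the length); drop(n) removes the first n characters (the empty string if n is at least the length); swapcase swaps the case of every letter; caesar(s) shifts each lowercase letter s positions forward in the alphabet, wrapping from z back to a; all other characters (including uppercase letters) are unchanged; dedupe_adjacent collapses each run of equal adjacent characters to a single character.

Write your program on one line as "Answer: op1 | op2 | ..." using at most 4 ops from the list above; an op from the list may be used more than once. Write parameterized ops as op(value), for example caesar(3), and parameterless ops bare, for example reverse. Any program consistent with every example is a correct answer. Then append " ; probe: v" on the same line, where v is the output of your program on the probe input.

dedupe_adjacent | swapcase | take(1) ; probe: "B"

Check, running the answer program on each example:
  "rigb" -> "rigb" -> "RIGB" -> "R"
  "rtvv" -> "rtv" -> "RTV" -> "R"
  "ggy" -> "gy" -> "GY" -> "G"
  "wanjvgshdqng" -> "wanjvgshdqng" -> "WANJVGSHDQNG" -> "W"
  "dmaqtjlmhgy" -> "dmaqtjlmhgy" -> "DMAQTJLMHGY" -> "D"
  probe: "bzbh" -> "bzbh" -> "BZBH" -> "B"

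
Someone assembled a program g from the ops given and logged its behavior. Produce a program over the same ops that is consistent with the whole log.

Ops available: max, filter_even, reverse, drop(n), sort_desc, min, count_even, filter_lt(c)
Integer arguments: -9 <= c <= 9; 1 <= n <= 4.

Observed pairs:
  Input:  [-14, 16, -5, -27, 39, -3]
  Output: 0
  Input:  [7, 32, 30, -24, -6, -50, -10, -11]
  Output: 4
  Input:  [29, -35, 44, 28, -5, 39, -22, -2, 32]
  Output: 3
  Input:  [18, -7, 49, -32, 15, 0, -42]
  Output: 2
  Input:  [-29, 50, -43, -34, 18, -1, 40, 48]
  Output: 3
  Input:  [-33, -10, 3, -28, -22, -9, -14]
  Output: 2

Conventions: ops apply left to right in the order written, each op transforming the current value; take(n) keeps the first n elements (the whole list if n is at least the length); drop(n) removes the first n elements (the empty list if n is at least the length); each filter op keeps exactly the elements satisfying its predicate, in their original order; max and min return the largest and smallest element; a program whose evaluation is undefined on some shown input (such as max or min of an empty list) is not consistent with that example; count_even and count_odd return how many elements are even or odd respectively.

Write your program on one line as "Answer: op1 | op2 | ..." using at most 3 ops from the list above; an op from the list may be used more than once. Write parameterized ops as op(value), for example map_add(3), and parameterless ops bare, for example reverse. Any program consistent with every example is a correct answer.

filter_even | drop(2) | count_even

Check, running the answer program on each example:
  [-14, 16, -5, -27, 39, -3] -> [-14, 16] -> [] -> 0
  [7, 32, 30, -24, -6, -50, -10, -11] -> [32, 30, -24, -6, -50, -10] -> [-24, -6, -50, -10] -> 4
  [29, -35, 44, 28, -5, 39, -22, -2, 32] -> [44, 28, -22, -2, 32] -> [-22, -2, 32] -> 3
  [18, -7, 49, -32, 15, 0, -42] -> [18, -32, 0, -42] -> [0, -42] -> 2
  [-29, 50, -43, -34, 18, -1, 40, 48] -> [50, -34, 18, 40, 48] -> [18, 40, 48] -> 3
  [-33, -10, 3, -28, -22, -9, -14] -> [-10, -28, -22, -14] -> [-22, -14] -> 2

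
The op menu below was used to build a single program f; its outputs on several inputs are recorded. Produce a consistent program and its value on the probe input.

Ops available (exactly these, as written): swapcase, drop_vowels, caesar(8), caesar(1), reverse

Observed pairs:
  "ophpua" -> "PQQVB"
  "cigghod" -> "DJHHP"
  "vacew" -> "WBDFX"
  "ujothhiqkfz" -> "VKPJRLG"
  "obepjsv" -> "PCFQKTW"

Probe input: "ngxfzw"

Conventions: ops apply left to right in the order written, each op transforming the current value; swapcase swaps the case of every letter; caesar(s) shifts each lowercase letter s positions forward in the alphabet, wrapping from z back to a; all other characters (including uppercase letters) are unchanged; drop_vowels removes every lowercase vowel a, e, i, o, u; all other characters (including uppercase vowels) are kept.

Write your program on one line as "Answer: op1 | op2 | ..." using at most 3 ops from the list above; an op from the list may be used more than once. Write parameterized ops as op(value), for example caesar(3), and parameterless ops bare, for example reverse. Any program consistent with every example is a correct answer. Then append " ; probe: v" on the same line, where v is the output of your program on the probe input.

caesar(1) | drop_vowels | swapcase ; probe: "HYGX"

Check, running the answer program on each example:
  "ophpua" -> "pqiqvb" -> "pqqvb" -> "PQQVB"
  "cigghod" -> "djhhipe" -> "djhhp" -> "DJHHP"
  "vacew" -> "wbdfx" -> "wbdfx" -> "WBDFX"
  "ujothhiqkfz" -> "vkpuiijrlga" -> "vkpjrlg" -> "VKPJRLG"
  "obepjsv" -> "pcfqktw" -> "pcfqktw" -> "PCFQKTW"
  probe: "ngxfzw" -> "ohygax" -> "hygx" -> "HYGX"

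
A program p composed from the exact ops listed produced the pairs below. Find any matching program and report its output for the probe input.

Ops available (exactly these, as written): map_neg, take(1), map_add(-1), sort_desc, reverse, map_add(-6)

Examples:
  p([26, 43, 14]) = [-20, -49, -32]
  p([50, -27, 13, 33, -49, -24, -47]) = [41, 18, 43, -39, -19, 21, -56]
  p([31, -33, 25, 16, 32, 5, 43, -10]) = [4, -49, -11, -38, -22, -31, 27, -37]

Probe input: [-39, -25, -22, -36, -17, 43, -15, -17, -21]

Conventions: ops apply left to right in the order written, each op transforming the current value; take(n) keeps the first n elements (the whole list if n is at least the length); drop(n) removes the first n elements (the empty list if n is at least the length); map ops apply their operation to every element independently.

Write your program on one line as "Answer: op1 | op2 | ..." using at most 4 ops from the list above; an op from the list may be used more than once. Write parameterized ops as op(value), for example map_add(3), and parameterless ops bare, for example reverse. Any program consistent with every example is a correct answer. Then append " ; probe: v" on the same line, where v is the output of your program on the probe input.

map_neg | map_add(-6) | reverse ; probe: [15, 11, 9, -49, 11, 30, 16, 19, 33]

Check, running the answer program on each example:
  [26, 43, 14] -> [-26, -43, -14] -> [-32, -49, -20] -> [-20, -49, -32]
  [50, -27, 13, 33, -49, -24, -47] -> [-50, 27, -13, -33, 49, 24, 47] -> [-56, 21, -19, -39, 43, 18, 41] -> [41, 18, 43, -39, -19, 21, -56]
  [31, -33, 25, 16, 32, 5, 43, -10] -> [-31, 33, -25, -16, -32, -5, -43, 10] -> [-37, 27, -31, -22, -38, -11, -49, 4] -> [4, -49, -11, -38, -22, -31, 27, -37]
  probe: [-39, -25, -22, -36, -17, 43, -15, -17, -21] -> [39, 25, 22, 36, 17, -43, 15, 17, 21] -> [33, 19, 16, 30, 11, -49, 9, 11, 15] -> [15, 11, 9, -49, 11, 30, 16, 19, 33]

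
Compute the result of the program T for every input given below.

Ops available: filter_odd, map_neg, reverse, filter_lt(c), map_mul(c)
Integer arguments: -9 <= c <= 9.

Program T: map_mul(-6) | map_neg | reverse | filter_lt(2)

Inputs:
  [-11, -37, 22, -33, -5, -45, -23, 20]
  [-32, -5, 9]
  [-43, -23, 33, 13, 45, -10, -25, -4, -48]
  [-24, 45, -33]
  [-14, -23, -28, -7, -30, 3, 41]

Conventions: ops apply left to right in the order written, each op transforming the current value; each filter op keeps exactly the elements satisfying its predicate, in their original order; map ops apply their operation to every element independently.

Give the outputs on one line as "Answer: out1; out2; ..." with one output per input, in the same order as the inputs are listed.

Execution, op by op:
  [-11, -37, 22, -33, -5, -45, -23, 20] -> [66, 222, -132, 198, 30, 270, 138, -120] -> [-66, -222, 132, -198, -30, -270, -138, 120] -> [120, -138, -270, -30, -198, 132, -222, -66] -> [-138, -270, -30, -198, -222, -66]
  [-32, -5, 9] -> [192, 30, -54] -> [-192, -30, 54] -> [54, -30, -192] -> [-30, -192]
  [-43, -23, 33, 13, 45, -10, -25, -4, -48] -> [258, 138, -198, -78, -270, 60, 150, 24, 288] -> [-258, -138, 198, 78, 270, -60, -150, -24, -288] -> [-288, -24, -150, -60, 270, 78, 198, -138, -258] -> [-288, -24, -150, -60, -138, -258]
  [-24, 45, -33] -> [144, -270, 198] -> [-144, 270, -198] -> [-198, 270, -144] -> [-198, -144]
  [-14, -23, -28, -7, -30, 3, 41] -> [84, 138, 168, 42, 180, -18, -246] -> [-84, -138, -168, -42, -180, 18, 246] -> [246, 18, -180, -42, -168, -138, -84] -> [-180, -42, -168, -138, -84]

[-138, -270, -30, -198, -222, -66]; [-30, -192]; [-288, -24, -150, -60, -138, -258]; [-198, -144]; [-180, -42, -168, -138, -84]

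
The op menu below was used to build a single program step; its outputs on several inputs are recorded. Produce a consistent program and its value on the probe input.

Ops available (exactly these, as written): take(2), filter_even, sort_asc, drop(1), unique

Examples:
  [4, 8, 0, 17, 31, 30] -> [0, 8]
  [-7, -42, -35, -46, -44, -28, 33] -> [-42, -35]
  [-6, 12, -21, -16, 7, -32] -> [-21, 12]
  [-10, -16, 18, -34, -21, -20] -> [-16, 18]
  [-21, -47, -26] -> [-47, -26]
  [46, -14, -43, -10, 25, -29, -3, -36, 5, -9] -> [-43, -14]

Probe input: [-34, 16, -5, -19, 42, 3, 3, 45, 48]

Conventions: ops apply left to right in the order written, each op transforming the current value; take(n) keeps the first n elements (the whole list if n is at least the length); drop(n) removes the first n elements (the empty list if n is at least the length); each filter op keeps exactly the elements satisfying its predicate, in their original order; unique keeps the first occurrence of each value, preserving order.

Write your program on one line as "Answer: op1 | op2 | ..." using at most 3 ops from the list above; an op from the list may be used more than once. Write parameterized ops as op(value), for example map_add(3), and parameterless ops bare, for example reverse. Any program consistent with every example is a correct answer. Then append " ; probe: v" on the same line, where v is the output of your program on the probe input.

drop(1) | take(2) | sort_asc ; probe: [-5, 16]

Check, running the answer program on each example:
  [4, 8, 0, 17, 31, 30] -> [8, 0, 17, 31, 30] -> [8, 0] -> [0, 8]
  [-7, -42, -35, -46, -44, -28, 33] -> [-42, -35, -46, -44, -28, 33] -> [-42, -35] -> [-42, -35]
  [-6, 12, -21, -16, 7, -32] -> [12, -21, -16, 7, -32] -> [12, -21] -> [-21, 12]
  [-10, -16, 18, -34, -21, -20] -> [-16, 18, -34, -21, -20] -> [-16, 18] -> [-16, 18]
  [-21, -47, -26] -> [-47, -26] -> [-47, -26] -> [-47, -26]
  [46, -14, -43, -10, 25, -29, -3, -36, 5, -9] -> [-14, -43, -10, 25, -29, -3, -36, 5, -9] -> [-14, -43] -> [-43, -14]
  probe: [-34, 16, -5, -19, 42, 3, 3, 45, 48] -> [16, -5, -19, 42, 3, 3, 45, 48] -> [16, -5] -> [-5, 16]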